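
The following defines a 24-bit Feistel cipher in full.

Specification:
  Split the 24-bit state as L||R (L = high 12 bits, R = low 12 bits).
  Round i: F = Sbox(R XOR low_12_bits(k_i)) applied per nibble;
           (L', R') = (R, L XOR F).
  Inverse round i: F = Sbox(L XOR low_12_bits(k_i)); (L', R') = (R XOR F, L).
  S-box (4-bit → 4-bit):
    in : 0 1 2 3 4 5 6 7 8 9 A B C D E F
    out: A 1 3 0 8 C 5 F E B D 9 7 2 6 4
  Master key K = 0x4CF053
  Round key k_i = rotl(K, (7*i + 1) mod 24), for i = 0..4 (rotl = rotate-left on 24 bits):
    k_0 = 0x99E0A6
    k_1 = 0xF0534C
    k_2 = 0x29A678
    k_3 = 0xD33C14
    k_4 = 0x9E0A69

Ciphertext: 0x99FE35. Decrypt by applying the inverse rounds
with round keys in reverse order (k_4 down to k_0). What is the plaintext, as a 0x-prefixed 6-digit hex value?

0x670719

s_0 = ciphertext = 0x99FE35
s_1 = InvRound(s_0, k_4) = 0xE7099F
s_2 = InvRound(s_1, k_3) = 0xAC7E70
s_3 = InvRound(s_2, k_2) = 0x9E4AC7
s_4 = InvRound(s_3, k_1) = 0x7199E4
s_5 = InvRound(s_4, k_0) = 0x670719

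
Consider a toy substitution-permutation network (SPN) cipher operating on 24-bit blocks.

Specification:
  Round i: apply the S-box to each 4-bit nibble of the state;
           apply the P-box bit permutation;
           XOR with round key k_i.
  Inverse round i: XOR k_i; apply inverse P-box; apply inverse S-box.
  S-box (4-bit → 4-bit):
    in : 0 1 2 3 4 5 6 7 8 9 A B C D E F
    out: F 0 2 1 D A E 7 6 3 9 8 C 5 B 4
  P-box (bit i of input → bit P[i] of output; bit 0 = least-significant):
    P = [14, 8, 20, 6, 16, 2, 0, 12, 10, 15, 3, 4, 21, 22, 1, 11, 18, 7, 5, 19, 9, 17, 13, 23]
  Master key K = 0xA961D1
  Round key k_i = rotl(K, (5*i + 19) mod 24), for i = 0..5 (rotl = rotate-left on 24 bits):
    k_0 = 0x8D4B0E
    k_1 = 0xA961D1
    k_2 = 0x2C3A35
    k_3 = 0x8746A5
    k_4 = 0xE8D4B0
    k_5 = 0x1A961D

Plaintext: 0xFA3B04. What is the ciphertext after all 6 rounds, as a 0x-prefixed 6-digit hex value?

0xD1134C

s_0 = plaintext = 0xFA3B04
s_1 = Round(s_0, k_0) = 0xB03B5B
s_2 = Round(s_1, k_1) = 0x057125
s_3 = Round(s_2, k_2) = 0xC619F3
s_4 = Round(s_3, k_3) = 0x0FA204
s_5 = Round(s_4, k_4) = 0x5B2ED5
s_6 = Round(s_5, k_5) = 0xD1134C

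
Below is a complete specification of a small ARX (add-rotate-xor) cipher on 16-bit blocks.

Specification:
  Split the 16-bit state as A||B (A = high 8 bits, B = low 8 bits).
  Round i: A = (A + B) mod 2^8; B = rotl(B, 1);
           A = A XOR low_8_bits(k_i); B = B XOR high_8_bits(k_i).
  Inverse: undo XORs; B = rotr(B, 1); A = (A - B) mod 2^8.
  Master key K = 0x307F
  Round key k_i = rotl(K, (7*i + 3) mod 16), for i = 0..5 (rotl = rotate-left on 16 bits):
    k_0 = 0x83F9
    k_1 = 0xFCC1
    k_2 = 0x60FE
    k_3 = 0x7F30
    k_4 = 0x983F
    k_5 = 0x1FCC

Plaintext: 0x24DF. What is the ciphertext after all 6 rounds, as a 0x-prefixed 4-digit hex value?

0xBB98

s_0 = plaintext = 0x24DF
s_1 = Round(s_0, k_0) = 0xFA3C
s_2 = Round(s_1, k_1) = 0xF784
s_3 = Round(s_2, k_2) = 0x8569
s_4 = Round(s_3, k_3) = 0xDEAD
s_5 = Round(s_4, k_4) = 0xB4C3
s_6 = Round(s_5, k_5) = 0xBB98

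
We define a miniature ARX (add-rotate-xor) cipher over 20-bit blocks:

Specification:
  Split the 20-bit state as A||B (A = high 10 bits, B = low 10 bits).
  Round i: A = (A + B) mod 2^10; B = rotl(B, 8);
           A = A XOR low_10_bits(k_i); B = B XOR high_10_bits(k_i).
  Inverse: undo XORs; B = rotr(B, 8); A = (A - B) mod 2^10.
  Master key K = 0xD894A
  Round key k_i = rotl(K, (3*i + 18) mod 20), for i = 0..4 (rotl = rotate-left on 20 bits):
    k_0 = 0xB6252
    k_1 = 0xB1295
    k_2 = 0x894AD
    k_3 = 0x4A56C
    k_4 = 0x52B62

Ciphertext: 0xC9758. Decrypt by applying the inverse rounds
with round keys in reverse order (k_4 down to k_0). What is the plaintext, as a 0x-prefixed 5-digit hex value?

0x24913

s_0 = ciphertext = 0xC9758
s_1 = InvRound(s_0, k_4) = 0xFF44A
s_2 = InvRound(s_1, k_3) = 0x4118D
s_3 = InvRound(s_2, k_2) = 0xC1AA3
s_4 = InvRound(s_3, k_1) = 0xFDD9C
s_5 = InvRound(s_4, k_0) = 0x24913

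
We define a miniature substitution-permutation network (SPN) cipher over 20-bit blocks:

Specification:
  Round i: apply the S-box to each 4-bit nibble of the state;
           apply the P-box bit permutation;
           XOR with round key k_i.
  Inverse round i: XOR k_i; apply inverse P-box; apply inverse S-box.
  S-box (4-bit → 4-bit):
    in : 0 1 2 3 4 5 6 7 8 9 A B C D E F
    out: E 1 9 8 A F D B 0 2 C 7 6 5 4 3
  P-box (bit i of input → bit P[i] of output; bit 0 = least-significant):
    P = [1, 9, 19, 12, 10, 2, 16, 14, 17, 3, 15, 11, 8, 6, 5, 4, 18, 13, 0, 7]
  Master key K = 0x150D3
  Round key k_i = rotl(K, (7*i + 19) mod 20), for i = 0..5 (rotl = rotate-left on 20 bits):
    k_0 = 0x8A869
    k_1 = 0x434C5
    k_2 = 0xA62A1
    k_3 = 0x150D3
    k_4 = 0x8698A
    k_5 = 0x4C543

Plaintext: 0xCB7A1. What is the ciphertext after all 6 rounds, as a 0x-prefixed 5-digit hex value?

s_0 = plaintext = 0xCB7A1
s_1 = Round(s_0, k_0) = 0xBC102
s_2 = Round(s_1, k_1) = 0x344A2
s_3 = Round(s_2, k_2) = 0xB3A7B
s_4 = Round(s_3, k_3) = 0xDBEC4
s_5 = Round(s_4, k_4) = 0xDFAEF
s_6 = Round(s_5, k_5) = 0x14E00

0x14E00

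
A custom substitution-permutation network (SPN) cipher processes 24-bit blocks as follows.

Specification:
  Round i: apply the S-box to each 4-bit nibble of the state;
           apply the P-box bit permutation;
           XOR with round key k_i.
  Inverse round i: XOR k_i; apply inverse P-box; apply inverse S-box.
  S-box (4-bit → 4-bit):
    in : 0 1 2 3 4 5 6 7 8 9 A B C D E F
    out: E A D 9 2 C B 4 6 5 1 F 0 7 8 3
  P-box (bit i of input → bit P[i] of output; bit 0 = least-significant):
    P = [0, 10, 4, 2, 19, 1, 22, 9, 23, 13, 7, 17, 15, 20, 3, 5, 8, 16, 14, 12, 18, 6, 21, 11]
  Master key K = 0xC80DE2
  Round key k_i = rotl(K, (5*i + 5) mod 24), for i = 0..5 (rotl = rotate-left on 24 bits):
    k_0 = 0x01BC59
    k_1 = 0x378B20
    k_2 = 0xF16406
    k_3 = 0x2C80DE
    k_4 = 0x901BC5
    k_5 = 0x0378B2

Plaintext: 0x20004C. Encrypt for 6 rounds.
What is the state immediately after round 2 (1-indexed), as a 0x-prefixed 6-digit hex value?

s_0 = plaintext = 0x20004C
s_1 = Round(s_0, k_0) = 0x36C4F3
s_2 = Round(s_1, k_1) = 0x3AB227
s_3 = Round(s_2, k_2) = 0x2FEFBE
s_4 = Round(s_3, k_3) = 0xC1ABF8
s_5 = Round(s_4, k_4) = 0x1BAF57
s_6 = Round(s_5, k_5) = 0xC283E2

0x3AB227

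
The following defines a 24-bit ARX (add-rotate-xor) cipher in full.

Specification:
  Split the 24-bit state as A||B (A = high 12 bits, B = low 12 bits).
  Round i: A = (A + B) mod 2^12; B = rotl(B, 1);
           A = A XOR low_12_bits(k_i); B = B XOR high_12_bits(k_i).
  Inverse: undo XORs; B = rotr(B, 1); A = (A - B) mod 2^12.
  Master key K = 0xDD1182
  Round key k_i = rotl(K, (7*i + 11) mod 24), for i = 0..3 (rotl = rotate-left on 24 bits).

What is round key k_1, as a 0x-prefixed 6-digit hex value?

0x0B7446

K = 0xDD1182
k_0 = rotl(K, (7*0+11) mod 24) = rotl(K, 11) = 0x8C16E8
k_1 = rotl(K, (7*1+11) mod 24) = rotl(K, 18) = 0x0B7446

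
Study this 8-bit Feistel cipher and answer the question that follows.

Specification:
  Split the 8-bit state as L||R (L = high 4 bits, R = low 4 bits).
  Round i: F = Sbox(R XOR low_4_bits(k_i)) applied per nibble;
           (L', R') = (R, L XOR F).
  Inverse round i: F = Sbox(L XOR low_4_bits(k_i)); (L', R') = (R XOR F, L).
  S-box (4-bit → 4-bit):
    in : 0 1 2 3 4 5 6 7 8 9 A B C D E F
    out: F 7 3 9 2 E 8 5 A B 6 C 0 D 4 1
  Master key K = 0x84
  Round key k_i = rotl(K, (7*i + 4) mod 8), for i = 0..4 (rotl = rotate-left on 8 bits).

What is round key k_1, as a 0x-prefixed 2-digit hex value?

K = 0x84
k_0 = rotl(K, (7*0+4) mod 8) = rotl(K, 4) = 0x48
k_1 = rotl(K, (7*1+4) mod 8) = rotl(K, 3) = 0x24

0x24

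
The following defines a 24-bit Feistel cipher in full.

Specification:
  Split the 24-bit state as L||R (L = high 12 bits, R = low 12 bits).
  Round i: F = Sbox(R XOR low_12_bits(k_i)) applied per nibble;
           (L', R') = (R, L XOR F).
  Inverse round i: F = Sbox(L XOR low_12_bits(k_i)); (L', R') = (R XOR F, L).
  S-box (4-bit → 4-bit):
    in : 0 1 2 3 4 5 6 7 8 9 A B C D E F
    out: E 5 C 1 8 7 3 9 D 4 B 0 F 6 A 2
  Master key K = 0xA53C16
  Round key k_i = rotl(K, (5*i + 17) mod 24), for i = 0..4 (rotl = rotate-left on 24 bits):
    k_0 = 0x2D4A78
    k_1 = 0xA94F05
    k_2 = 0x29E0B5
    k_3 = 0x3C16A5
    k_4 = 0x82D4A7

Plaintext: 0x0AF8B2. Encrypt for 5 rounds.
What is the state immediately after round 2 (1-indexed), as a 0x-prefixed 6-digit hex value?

s_0 = plaintext = 0x0AF8B2
s_1 = Round(s_0, k_0) = 0x8B2C54
s_2 = Round(s_1, k_1) = 0xC549C7
s_3 = Round(s_2, k_2) = 0x9C78C8
s_4 = Round(s_3, k_3) = 0x8C83F1
s_5 = Round(s_4, k_4) = 0x3F11BB

0xC549C7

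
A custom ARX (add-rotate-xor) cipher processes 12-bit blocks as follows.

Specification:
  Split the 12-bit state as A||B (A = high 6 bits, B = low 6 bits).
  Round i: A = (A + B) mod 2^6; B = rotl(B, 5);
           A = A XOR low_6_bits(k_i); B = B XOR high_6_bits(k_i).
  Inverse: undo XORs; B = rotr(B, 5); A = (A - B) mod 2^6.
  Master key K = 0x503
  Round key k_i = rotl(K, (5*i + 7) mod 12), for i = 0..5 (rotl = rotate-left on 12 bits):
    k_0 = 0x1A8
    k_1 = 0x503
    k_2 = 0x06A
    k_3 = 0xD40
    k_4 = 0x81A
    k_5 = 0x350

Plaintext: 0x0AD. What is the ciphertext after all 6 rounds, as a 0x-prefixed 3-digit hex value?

s_0 = plaintext = 0x0AD
s_1 = Round(s_0, k_0) = 0x1F0
s_2 = Round(s_1, k_1) = 0xD0C
s_3 = Round(s_2, k_2) = 0xA87
s_4 = Round(s_3, k_3) = 0xC56
s_5 = Round(s_4, k_4) = 0x76B
s_6 = Round(s_5, k_5) = 0x638

0x638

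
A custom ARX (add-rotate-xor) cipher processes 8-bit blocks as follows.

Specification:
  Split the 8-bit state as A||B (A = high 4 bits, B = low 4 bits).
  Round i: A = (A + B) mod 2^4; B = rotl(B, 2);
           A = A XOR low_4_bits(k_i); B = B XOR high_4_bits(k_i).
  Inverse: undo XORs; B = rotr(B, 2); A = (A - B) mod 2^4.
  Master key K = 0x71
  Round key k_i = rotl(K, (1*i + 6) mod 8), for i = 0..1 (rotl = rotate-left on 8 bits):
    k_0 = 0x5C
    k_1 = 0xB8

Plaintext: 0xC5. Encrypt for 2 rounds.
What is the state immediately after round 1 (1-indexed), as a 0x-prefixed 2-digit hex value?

s_0 = plaintext = 0xC5
s_1 = Round(s_0, k_0) = 0xD0
s_2 = Round(s_1, k_1) = 0x5B

0xD0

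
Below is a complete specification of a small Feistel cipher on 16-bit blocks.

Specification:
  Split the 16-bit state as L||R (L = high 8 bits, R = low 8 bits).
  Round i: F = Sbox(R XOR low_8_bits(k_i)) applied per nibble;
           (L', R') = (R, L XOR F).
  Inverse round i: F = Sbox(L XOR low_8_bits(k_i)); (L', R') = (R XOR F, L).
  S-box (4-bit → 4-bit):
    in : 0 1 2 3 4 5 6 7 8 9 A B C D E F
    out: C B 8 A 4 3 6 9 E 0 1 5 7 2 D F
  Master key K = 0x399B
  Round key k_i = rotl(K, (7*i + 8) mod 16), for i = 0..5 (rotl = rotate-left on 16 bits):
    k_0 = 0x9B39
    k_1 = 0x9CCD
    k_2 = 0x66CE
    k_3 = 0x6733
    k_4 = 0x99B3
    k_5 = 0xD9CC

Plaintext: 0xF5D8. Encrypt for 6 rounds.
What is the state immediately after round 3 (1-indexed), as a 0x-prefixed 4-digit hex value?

s_0 = plaintext = 0xF5D8
s_1 = Round(s_0, k_0) = 0xD82E
s_2 = Round(s_1, k_1) = 0x2E02
s_3 = Round(s_2, k_2) = 0x0259
s_4 = Round(s_3, k_3) = 0x5963
s_5 = Round(s_4, k_4) = 0x6375
s_6 = Round(s_5, k_5) = 0x7533

0x0259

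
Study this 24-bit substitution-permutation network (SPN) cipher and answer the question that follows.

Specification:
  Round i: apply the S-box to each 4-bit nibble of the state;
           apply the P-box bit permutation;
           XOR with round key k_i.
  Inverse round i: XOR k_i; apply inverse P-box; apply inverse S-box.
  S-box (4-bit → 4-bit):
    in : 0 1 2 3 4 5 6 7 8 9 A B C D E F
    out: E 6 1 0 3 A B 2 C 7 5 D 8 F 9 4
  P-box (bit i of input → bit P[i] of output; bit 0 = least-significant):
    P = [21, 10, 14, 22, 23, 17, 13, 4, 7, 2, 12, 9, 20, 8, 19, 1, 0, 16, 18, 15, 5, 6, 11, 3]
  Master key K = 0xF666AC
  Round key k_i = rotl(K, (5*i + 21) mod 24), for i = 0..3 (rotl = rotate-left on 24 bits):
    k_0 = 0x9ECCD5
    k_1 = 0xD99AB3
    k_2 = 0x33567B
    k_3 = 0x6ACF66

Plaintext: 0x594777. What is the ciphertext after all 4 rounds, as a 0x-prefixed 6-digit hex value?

s_0 = plaintext = 0x594777
s_1 = Round(s_0, k_0) = 0x89C998
s_2 = Round(s_1, k_1) = 0x1EE23C
s_3 = Round(s_2, k_2) = 0x63DEB8
s_4 = Round(s_3, k_3) = 0xB2AC9C

0xB2AC9C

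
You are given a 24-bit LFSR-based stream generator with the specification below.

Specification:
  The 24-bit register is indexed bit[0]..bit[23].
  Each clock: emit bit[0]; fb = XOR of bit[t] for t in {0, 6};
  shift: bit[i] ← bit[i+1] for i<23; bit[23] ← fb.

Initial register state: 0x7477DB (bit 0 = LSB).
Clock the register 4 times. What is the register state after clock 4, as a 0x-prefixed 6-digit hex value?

reg_0 = 0x7477DB
clock 1: out=1, reg = 0x3A3BED
clock 2: out=1, reg = 0x1D1DF6
clock 3: out=0, reg = 0x8E8EFB
clock 4: out=1, reg = 0x47477D

0x47477D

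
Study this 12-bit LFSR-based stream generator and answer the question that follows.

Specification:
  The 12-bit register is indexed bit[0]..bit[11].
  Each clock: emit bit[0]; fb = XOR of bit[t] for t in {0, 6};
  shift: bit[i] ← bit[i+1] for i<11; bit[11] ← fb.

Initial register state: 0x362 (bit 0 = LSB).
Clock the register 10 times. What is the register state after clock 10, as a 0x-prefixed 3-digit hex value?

reg_0 = 0x362
clock 1: out=0, reg = 0x9B1
clock 2: out=1, reg = 0xCD8
clock 3: out=0, reg = 0xE6C
clock 4: out=0, reg = 0xF36
clock 5: out=0, reg = 0x79B
clock 6: out=1, reg = 0xBCD
clock 7: out=1, reg = 0x5E6
clock 8: out=0, reg = 0xAF3
clock 9: out=1, reg = 0x579
clock 10: out=1, reg = 0x2BC

0x2BC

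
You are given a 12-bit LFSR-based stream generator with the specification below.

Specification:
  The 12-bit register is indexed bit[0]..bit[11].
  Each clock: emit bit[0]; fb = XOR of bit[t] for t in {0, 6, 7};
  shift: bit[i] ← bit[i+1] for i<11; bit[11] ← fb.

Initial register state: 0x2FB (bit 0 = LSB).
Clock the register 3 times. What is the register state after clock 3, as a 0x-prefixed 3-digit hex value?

reg_0 = 0x2FB
clock 1: out=1, reg = 0x97D
clock 2: out=1, reg = 0x4BE
clock 3: out=0, reg = 0xA5F

0xA5F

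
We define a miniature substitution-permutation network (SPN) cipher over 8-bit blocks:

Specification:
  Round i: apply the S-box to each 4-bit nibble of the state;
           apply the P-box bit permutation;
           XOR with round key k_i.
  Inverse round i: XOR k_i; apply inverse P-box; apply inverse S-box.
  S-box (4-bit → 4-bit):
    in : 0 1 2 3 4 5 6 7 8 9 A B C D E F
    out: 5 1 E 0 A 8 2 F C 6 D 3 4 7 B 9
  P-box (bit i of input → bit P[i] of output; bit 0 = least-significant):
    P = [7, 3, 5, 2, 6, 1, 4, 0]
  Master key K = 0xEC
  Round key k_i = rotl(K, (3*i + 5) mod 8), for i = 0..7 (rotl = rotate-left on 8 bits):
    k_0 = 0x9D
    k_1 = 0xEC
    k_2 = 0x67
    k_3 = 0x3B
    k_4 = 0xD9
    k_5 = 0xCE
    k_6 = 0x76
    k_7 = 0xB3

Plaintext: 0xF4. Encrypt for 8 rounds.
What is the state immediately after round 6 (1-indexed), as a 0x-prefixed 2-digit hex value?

0x84

s_0 = plaintext = 0xF4
s_1 = Round(s_0, k_0) = 0xD0
s_2 = Round(s_1, k_1) = 0x1E
s_3 = Round(s_2, k_2) = 0xAB
s_4 = Round(s_3, k_3) = 0xE2
s_5 = Round(s_4, k_4) = 0xB6
s_6 = Round(s_5, k_5) = 0x84
s_7 = Round(s_6, k_6) = 0x6B
s_8 = Round(s_7, k_7) = 0x39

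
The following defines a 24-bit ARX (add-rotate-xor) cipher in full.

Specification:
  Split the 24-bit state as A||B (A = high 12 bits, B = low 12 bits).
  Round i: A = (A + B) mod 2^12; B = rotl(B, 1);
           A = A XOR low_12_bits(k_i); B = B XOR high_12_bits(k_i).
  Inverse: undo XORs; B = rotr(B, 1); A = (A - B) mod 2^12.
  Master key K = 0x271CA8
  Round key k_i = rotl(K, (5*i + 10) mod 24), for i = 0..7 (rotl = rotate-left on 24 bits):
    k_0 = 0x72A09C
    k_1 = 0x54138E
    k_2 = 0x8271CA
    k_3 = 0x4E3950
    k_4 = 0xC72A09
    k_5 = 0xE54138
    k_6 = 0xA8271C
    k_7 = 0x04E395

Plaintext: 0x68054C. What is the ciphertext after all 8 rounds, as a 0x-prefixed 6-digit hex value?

s_0 = plaintext = 0x68054C
s_1 = Round(s_0, k_0) = 0xB50DB2
s_2 = Round(s_1, k_1) = 0xA8CE24
s_3 = Round(s_2, k_2) = 0x97A46E
s_4 = Round(s_3, k_3) = 0x4B8C3F
s_5 = Round(s_4, k_4) = 0xAFE40D
s_6 = Round(s_5, k_5) = 0xE3364E
s_7 = Round(s_6, k_6) = 0x39D61E
s_8 = Round(s_7, k_7) = 0xA2EC72

0xA2EC72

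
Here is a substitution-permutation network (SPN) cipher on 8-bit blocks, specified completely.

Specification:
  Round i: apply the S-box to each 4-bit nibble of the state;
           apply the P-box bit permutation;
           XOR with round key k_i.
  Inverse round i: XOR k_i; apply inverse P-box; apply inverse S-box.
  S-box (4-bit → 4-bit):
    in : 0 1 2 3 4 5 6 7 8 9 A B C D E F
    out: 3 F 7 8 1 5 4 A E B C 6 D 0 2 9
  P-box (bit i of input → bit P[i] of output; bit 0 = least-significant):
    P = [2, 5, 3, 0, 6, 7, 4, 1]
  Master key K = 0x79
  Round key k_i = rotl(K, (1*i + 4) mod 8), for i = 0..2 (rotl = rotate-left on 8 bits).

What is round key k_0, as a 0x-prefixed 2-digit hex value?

0x97

K = 0x79
k_0 = rotl(K, (1*0+4) mod 8) = rotl(K, 4) = 0x97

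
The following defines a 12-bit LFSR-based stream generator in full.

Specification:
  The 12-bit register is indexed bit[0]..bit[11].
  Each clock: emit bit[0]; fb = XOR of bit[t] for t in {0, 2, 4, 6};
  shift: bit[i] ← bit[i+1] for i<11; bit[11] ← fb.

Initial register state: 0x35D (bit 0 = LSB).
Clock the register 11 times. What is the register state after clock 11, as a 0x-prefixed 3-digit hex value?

reg_0 = 0x35D
clock 1: out=1, reg = 0x1AE
clock 2: out=0, reg = 0x8D7
clock 3: out=1, reg = 0x46B
clock 4: out=1, reg = 0x235
clock 5: out=1, reg = 0x91A
clock 6: out=0, reg = 0xC8D
clock 7: out=1, reg = 0x646
clock 8: out=0, reg = 0x323
clock 9: out=1, reg = 0x991
clock 10: out=1, reg = 0x4C8
clock 11: out=0, reg = 0xA64

0xA64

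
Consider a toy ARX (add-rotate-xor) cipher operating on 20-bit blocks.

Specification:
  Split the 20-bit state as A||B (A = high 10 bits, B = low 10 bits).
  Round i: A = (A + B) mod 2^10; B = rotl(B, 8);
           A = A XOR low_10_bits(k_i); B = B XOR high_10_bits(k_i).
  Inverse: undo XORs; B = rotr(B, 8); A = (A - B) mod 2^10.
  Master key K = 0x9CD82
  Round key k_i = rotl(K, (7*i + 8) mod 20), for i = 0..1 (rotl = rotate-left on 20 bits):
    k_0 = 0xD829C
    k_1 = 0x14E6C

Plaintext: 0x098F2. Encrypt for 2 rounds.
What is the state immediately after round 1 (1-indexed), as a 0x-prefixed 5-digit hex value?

s_0 = plaintext = 0x098F2
s_1 = Round(s_0, k_0) = 0xE115C
s_2 = Round(s_1, k_1) = 0xA3004

0xE115C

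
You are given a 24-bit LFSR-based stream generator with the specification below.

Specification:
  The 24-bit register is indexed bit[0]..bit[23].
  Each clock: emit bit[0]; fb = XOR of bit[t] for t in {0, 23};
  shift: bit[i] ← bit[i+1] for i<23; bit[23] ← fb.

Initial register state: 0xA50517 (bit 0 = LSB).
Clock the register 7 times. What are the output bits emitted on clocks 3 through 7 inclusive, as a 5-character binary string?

reg_0 = 0xA50517
clock 1: out=1, reg = 0x52828B
clock 2: out=1, reg = 0xA94145
clock 3: out=1, reg = 0x54A0A2
clock 4: out=0, reg = 0x2A5051
clock 5: out=1, reg = 0x952828
clock 6: out=0, reg = 0xCA9414
clock 7: out=0, reg = 0xE54A0A

10100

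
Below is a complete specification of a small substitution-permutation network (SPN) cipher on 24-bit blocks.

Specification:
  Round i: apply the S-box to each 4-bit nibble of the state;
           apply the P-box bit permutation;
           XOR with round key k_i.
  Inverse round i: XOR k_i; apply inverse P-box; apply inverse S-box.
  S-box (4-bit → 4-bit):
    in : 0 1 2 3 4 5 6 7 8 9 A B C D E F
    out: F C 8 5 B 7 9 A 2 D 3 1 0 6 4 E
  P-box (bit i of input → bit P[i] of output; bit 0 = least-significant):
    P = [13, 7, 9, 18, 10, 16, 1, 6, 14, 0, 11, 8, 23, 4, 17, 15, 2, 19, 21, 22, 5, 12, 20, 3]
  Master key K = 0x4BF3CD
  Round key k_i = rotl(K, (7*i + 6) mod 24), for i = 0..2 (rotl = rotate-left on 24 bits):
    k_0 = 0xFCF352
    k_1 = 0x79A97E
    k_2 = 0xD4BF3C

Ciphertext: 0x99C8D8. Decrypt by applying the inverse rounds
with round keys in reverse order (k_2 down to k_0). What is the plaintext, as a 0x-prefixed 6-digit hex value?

0x7FC5EE

s_0 = ciphertext = 0x99C8D8
s_1 = InvRound(s_0, k_2) = 0xA4C640
s_2 = InvRound(s_1, k_1) = 0x94A959
s_3 = InvRound(s_2, k_0) = 0x7FC5EE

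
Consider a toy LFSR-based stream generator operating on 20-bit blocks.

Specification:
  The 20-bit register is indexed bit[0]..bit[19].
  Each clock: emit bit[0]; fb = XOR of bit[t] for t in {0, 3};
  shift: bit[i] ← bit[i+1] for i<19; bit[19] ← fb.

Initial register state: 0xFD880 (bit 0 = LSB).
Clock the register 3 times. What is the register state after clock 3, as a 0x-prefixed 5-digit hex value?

0x1FB10

reg_0 = 0xFD880
clock 1: out=0, reg = 0x7EC40
clock 2: out=0, reg = 0x3F620
clock 3: out=0, reg = 0x1FB10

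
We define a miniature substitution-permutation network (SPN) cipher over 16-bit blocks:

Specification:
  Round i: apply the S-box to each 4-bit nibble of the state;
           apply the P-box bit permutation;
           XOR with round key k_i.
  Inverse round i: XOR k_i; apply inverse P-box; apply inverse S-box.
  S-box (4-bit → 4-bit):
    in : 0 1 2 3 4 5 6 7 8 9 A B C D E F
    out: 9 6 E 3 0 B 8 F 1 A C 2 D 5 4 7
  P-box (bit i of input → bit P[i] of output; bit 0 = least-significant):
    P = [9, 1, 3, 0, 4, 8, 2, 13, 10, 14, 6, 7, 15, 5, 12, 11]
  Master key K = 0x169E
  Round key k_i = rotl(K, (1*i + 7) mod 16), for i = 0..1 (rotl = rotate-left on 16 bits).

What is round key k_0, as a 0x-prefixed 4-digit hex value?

0x4F0B

K = 0x169E
k_0 = rotl(K, (1*0+7) mod 16) = rotl(K, 7) = 0x4F0B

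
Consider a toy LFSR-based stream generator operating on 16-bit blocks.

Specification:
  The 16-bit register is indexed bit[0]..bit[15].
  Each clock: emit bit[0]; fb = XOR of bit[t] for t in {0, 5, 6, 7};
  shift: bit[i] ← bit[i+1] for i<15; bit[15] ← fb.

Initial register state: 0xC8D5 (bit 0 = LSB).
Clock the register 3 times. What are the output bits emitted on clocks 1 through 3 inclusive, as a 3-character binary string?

101

reg_0 = 0xC8D5
clock 1: out=1, reg = 0xE46A
clock 2: out=0, reg = 0x7235
clock 3: out=1, reg = 0x391A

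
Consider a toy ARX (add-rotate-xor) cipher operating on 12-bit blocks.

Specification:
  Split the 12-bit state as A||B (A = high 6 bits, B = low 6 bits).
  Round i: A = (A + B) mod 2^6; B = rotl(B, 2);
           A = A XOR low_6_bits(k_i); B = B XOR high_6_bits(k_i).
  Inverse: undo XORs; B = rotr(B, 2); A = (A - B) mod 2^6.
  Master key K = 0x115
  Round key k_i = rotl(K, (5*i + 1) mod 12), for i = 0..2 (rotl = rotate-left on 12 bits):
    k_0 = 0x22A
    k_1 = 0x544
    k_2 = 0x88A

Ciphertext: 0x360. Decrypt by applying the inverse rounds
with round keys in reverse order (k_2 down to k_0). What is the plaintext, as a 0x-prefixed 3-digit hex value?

s_0 = ciphertext = 0x360
s_1 = InvRound(s_0, k_2) = 0x9E0
s_2 = InvRound(s_1, k_1) = 0x19D
s_3 = InvRound(s_2, k_0) = 0x5D5

0x5D5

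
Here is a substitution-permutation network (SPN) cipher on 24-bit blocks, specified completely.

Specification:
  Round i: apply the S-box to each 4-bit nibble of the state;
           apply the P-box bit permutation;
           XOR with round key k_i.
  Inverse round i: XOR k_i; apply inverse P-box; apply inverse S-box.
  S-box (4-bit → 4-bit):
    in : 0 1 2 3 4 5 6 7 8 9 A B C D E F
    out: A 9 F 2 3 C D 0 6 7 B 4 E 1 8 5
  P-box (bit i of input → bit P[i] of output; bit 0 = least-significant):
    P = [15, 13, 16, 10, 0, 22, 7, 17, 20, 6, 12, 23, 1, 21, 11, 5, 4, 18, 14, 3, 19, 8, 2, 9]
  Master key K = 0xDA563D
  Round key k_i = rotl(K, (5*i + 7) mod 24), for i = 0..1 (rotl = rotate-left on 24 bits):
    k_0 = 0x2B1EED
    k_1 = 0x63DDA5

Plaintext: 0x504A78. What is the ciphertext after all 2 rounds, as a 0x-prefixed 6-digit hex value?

s_0 = plaintext = 0x504A78
s_1 = Round(s_0, k_0) = 0x9E3CA3
s_2 = Round(s_1, k_1) = 0x89ECE8

0x89ECE8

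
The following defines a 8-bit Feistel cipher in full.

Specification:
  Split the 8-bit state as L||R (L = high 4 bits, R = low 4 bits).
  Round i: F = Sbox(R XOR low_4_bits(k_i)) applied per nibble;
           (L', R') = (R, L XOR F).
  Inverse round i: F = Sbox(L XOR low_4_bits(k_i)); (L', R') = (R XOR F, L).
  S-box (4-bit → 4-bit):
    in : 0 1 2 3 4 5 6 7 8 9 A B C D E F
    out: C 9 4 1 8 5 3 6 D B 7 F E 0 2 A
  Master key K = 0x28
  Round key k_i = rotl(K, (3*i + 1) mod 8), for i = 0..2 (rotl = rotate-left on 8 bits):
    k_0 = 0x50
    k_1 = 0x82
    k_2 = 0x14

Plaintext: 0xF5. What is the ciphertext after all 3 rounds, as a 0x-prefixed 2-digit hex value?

s_0 = plaintext = 0xF5
s_1 = Round(s_0, k_0) = 0x5A
s_2 = Round(s_1, k_1) = 0xA8
s_3 = Round(s_2, k_2) = 0x84

0x84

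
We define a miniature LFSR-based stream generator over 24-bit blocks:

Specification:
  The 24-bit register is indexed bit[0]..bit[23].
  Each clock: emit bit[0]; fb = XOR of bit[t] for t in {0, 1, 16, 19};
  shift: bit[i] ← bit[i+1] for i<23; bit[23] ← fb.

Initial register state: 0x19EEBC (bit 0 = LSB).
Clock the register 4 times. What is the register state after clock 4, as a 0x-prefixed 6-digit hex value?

0x819EEB

reg_0 = 0x19EEBC
clock 1: out=0, reg = 0x0CF75E
clock 2: out=0, reg = 0x067BAF
clock 3: out=1, reg = 0x033DD7
clock 4: out=1, reg = 0x819EEB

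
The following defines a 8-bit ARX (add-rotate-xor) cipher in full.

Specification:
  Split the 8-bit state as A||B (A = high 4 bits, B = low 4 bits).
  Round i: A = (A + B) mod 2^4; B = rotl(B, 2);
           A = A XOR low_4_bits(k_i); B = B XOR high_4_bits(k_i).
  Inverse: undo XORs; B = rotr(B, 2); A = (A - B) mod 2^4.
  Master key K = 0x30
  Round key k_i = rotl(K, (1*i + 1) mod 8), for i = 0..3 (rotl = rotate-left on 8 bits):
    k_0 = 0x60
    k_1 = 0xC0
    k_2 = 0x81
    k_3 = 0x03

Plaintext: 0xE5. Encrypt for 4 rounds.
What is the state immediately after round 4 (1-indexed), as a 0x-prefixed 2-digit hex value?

s_0 = plaintext = 0xE5
s_1 = Round(s_0, k_0) = 0x33
s_2 = Round(s_1, k_1) = 0x60
s_3 = Round(s_2, k_2) = 0x78
s_4 = Round(s_3, k_3) = 0xC2

0xC2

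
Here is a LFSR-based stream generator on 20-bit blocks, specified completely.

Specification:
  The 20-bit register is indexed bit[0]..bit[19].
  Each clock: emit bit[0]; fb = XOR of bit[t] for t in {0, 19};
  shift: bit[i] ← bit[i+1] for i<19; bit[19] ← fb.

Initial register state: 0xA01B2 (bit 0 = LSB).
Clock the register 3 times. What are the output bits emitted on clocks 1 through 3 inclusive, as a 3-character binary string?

reg_0 = 0xA01B2
clock 1: out=0, reg = 0xD00D9
clock 2: out=1, reg = 0x6806C
clock 3: out=0, reg = 0x34036

010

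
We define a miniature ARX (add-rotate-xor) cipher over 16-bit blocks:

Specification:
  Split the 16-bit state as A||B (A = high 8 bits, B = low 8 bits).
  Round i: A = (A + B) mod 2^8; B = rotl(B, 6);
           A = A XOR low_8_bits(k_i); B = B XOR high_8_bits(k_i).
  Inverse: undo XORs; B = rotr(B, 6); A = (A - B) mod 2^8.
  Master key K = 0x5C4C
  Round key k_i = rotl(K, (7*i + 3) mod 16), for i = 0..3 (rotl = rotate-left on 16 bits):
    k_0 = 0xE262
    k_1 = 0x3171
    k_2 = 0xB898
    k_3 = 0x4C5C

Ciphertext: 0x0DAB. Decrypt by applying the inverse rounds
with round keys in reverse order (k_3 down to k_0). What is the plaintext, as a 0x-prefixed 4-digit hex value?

0xDA51

s_0 = ciphertext = 0x0DAB
s_1 = InvRound(s_0, k_3) = 0xB29F
s_2 = InvRound(s_1, k_2) = 0x8E9C
s_3 = InvRound(s_2, k_1) = 0x49B6
s_4 = InvRound(s_3, k_0) = 0xDA51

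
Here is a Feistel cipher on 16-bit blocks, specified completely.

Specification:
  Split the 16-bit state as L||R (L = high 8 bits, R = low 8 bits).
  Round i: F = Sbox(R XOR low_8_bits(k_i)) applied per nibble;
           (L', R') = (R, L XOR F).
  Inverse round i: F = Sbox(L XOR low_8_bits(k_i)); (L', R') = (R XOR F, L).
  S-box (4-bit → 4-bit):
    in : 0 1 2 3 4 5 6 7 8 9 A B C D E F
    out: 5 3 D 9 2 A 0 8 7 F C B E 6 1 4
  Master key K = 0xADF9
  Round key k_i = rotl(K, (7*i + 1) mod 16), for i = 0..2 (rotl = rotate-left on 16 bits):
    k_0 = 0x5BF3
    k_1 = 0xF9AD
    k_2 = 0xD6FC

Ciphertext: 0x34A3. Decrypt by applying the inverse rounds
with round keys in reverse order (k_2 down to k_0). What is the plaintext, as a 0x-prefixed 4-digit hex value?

0x232B

s_0 = ciphertext = 0x34A3
s_1 = InvRound(s_0, k_2) = 0x4434
s_2 = InvRound(s_1, k_1) = 0x2B44
s_3 = InvRound(s_2, k_0) = 0x232B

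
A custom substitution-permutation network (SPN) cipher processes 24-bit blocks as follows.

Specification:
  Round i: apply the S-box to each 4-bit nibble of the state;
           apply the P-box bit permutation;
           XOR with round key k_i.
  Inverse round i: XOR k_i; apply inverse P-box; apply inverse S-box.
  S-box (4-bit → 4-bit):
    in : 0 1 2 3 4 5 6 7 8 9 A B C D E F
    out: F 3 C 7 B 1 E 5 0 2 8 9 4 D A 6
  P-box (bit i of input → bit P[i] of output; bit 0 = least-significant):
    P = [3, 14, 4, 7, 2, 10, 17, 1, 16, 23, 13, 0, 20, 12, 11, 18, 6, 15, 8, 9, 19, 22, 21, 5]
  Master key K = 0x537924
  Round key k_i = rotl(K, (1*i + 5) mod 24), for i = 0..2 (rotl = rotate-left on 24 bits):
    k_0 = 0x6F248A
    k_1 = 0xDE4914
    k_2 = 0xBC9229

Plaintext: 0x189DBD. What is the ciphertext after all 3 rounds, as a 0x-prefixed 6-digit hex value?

s_0 = plaintext = 0x189DBD
s_1 = Round(s_0, k_0) = 0x261415
s_2 = Round(s_1, k_1) = 0x6FDE39
s_3 = Round(s_2, k_2) = 0x4A5F0C

0x4A5F0C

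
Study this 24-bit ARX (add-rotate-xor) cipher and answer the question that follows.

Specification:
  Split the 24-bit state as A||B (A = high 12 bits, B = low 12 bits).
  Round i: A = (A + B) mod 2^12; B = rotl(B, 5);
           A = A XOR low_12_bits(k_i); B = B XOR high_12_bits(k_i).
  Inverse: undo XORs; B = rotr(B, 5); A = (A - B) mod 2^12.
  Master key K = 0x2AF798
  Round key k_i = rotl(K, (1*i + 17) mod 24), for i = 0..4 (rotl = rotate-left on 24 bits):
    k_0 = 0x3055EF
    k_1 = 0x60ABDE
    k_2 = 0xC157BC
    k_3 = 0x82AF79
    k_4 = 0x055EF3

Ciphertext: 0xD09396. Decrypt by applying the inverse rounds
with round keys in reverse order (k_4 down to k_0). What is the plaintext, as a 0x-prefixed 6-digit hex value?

0x8FAA7A

s_0 = ciphertext = 0xD09396
s_1 = InvRound(s_0, k_4) = 0x25C19E
s_2 = InvRound(s_1, k_3) = 0x2D8A4D
s_3 = InvRound(s_2, k_2) = 0x932C32
s_4 = InvRound(s_3, k_1) = 0x69BC51
s_5 = InvRound(s_4, k_0) = 0x8FAA7A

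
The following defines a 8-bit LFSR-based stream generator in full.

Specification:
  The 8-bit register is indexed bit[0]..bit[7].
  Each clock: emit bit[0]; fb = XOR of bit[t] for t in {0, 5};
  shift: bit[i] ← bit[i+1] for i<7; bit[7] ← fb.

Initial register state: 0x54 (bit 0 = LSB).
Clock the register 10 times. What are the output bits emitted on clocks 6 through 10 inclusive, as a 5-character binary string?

01001

reg_0 = 0x54
clock 1: out=0, reg = 0x2A
clock 2: out=0, reg = 0x95
clock 3: out=1, reg = 0xCA
clock 4: out=0, reg = 0x65
clock 5: out=1, reg = 0x32
clock 6: out=0, reg = 0x99
clock 7: out=1, reg = 0xCC
clock 8: out=0, reg = 0x66
clock 9: out=0, reg = 0xB3
clock 10: out=1, reg = 0x59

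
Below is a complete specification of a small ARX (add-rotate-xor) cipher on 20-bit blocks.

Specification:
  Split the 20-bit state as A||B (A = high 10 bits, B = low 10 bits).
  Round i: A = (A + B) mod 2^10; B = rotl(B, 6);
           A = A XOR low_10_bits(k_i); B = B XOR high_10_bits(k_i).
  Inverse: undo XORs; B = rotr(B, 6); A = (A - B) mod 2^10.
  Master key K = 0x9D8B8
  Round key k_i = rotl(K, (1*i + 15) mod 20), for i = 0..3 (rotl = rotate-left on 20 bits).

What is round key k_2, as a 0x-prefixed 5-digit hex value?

0x13B17

K = 0x9D8B8
k_0 = rotl(K, (1*0+15) mod 20) = rotl(K, 15) = 0xC4EC5
k_1 = rotl(K, (1*1+15) mod 20) = rotl(K, 16) = 0x89D8B
k_2 = rotl(K, (1*2+15) mod 20) = rotl(K, 17) = 0x13B17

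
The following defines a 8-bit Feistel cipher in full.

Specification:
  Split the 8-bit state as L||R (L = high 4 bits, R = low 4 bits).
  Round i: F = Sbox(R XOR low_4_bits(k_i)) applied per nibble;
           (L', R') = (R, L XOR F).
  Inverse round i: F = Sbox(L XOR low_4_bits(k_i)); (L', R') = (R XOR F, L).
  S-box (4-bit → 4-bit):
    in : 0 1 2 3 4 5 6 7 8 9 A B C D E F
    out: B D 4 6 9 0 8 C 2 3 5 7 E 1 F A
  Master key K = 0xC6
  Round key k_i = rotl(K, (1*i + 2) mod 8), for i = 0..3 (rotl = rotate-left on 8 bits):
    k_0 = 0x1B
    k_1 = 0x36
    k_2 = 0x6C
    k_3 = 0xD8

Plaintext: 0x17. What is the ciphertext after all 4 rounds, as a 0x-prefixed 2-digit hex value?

s_0 = plaintext = 0x17
s_1 = Round(s_0, k_0) = 0x7F
s_2 = Round(s_1, k_1) = 0xF4
s_3 = Round(s_2, k_2) = 0x4D
s_4 = Round(s_3, k_3) = 0xD4

0xD4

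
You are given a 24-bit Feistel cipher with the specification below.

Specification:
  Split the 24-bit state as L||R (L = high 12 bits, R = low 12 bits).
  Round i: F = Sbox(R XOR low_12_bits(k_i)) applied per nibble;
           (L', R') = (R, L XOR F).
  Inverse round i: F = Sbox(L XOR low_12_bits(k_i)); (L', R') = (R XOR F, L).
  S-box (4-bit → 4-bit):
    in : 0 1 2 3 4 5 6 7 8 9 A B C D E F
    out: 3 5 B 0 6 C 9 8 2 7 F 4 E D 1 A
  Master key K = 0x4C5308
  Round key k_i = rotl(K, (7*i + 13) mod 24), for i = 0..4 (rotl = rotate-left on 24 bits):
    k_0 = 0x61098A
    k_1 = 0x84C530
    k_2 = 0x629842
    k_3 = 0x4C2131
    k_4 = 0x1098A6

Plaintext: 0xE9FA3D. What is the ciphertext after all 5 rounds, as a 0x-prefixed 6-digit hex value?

s_0 = plaintext = 0xE9FA3D
s_1 = Round(s_0, k_0) = 0xA3DED7
s_2 = Round(s_1, k_1) = 0xED7E25
s_3 = Round(s_2, k_2) = 0xE2574F
s_4 = Round(s_3, k_3) = 0x74F7A4
s_5 = Round(s_4, k_4) = 0x7A4D74

0x7A4D74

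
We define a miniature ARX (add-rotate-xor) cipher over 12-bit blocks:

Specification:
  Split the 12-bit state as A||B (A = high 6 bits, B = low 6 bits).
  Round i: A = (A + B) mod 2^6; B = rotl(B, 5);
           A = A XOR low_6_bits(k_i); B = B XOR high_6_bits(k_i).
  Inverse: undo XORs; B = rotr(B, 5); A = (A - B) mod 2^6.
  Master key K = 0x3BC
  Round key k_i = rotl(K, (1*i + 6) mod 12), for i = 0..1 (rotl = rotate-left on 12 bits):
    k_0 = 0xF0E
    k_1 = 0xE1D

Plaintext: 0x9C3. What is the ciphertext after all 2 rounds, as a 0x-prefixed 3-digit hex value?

0x716

s_0 = plaintext = 0x9C3
s_1 = Round(s_0, k_0) = 0x91D
s_2 = Round(s_1, k_1) = 0x716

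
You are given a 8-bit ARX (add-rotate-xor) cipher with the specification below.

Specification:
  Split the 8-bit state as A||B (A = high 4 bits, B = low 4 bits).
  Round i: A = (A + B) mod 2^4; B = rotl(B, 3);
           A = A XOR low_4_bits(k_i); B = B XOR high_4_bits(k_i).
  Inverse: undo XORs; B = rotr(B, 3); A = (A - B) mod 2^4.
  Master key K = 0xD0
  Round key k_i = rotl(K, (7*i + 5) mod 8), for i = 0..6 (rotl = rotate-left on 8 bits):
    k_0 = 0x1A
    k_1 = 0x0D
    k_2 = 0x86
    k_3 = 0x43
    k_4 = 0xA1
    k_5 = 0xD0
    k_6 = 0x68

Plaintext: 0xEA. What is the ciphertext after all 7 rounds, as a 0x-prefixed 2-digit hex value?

s_0 = plaintext = 0xEA
s_1 = Round(s_0, k_0) = 0x24
s_2 = Round(s_1, k_1) = 0xB2
s_3 = Round(s_2, k_2) = 0xB9
s_4 = Round(s_3, k_3) = 0x78
s_5 = Round(s_4, k_4) = 0xEE
s_6 = Round(s_5, k_5) = 0xCA
s_7 = Round(s_6, k_6) = 0xE3

0xE3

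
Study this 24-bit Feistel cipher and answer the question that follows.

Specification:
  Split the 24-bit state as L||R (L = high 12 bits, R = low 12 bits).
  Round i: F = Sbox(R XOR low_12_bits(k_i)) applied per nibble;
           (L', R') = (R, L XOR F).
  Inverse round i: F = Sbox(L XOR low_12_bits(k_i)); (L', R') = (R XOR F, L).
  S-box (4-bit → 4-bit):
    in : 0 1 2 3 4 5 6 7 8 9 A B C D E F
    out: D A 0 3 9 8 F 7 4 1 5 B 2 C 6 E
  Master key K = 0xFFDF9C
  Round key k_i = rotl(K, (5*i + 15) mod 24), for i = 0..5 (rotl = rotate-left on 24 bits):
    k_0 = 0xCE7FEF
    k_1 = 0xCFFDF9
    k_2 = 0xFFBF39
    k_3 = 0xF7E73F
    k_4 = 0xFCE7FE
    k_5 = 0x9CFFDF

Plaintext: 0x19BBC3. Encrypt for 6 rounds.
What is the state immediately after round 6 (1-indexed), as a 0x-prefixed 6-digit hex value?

s_0 = plaintext = 0x19BBC3
s_1 = Round(s_0, k_0) = 0xBC3899
s_2 = Round(s_1, k_1) = 0x89933E
s_3 = Round(s_2, k_2) = 0x33EA4E
s_4 = Round(s_3, k_3) = 0xA4EF44
s_5 = Round(s_4, k_4) = 0xF44EFB
s_6 = Round(s_5, k_5) = 0xEFB54D

0xEFB54D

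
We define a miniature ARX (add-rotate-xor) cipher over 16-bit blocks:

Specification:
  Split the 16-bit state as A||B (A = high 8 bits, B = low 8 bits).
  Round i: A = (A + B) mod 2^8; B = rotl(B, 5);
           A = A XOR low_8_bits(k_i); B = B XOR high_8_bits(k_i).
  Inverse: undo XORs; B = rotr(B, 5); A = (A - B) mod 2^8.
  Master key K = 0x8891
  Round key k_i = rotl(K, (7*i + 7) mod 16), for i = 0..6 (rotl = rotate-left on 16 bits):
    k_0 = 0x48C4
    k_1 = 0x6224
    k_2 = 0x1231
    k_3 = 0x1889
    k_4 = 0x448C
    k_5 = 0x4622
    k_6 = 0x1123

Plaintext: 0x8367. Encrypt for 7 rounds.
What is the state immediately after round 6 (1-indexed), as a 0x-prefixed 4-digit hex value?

0x83C8

s_0 = plaintext = 0x8367
s_1 = Round(s_0, k_0) = 0x2EA4
s_2 = Round(s_1, k_1) = 0xF6F6
s_3 = Round(s_2, k_2) = 0xDDCC
s_4 = Round(s_3, k_3) = 0x2081
s_5 = Round(s_4, k_4) = 0x2D74
s_6 = Round(s_5, k_5) = 0x83C8
s_7 = Round(s_6, k_6) = 0x6808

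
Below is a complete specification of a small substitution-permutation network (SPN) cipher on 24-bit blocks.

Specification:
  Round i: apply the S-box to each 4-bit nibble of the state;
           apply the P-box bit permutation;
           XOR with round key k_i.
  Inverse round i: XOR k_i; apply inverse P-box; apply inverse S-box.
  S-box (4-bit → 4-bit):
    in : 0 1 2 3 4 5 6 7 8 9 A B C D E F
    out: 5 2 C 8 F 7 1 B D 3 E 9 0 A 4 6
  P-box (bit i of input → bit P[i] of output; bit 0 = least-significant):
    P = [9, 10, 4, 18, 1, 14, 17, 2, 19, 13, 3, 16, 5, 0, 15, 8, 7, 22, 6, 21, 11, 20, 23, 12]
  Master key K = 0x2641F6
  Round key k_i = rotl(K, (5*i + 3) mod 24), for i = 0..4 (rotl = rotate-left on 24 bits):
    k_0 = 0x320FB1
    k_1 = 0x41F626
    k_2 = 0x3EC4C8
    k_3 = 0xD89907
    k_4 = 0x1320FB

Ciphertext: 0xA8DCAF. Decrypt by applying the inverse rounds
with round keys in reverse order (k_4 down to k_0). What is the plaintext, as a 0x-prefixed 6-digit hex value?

0x6F0388

s_0 = ciphertext = 0xA8DCAF
s_1 = InvRound(s_0, k_4) = 0x42E7AF
s_2 = InvRound(s_1, k_3) = 0x4665F9
s_3 = InvRound(s_2, k_2) = 0x1D49CE
s_4 = InvRound(s_3, k_1) = 0x7585C7
s_5 = InvRound(s_4, k_0) = 0x6F0388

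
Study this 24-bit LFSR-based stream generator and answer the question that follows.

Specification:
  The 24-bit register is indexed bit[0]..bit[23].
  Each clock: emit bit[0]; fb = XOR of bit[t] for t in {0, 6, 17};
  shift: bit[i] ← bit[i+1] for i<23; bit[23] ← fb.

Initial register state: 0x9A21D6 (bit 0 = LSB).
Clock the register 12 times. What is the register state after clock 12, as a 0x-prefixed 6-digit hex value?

reg_0 = 0x9A21D6
clock 1: out=0, reg = 0x4D10EB
clock 2: out=1, reg = 0x268875
clock 3: out=1, reg = 0x93443A
clock 4: out=0, reg = 0xC9A21D
clock 5: out=1, reg = 0xE4D10E
clock 6: out=0, reg = 0x726887
clock 7: out=1, reg = 0x393443
clock 8: out=1, reg = 0x1C9A21
clock 9: out=1, reg = 0x8E4D10
clock 10: out=0, reg = 0xC72688
clock 11: out=0, reg = 0xE39344
clock 12: out=0, reg = 0x71C9A2

0x71C9A2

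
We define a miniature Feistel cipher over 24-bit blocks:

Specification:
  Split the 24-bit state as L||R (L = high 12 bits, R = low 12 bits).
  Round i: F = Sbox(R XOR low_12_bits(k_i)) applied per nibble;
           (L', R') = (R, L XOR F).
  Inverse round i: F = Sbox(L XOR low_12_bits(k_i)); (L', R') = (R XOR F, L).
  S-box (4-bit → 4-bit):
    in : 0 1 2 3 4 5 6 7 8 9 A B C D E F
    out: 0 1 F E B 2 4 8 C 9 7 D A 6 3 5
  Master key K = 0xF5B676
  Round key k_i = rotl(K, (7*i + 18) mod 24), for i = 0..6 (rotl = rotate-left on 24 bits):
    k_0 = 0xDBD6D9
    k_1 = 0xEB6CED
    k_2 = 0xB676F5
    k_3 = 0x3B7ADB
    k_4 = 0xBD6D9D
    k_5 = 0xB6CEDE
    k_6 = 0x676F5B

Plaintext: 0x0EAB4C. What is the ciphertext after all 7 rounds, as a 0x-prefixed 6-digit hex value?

0x3E0118

s_0 = plaintext = 0x0EAB4C
s_1 = Round(s_0, k_0) = 0xB4C678
s_2 = Round(s_1, k_1) = 0x678CDE
s_3 = Round(s_2, k_2) = 0xCDE185
s_4 = Round(s_3, k_3) = 0x1851FD
s_5 = Round(s_4, k_4) = 0x1FDBC5
s_6 = Round(s_5, k_5) = 0xBC53E0
s_7 = Round(s_6, k_6) = 0x3E0118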